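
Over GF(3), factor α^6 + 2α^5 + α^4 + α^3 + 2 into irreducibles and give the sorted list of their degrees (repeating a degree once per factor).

3, 3

Write f(α) = α^6 + 2α^5 + α^4 + α^3 + 2.
Roots in GF(3): f(0) = 2; f(1) = 1; f(2) = 1.
Complete factorization: f(α) = (α^3 + 2α + 1)·(α^3 + 2α^2 + 2α + 2).
Factor degrees with multiplicity: 3 + 3 = 6.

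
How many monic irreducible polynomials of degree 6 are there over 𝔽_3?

By the necklace-counting formula, N_3(6) = (1/6) Σ_{d|6} μ(6/d)·3^d.
Divisors of 6: 1, 2, 3, 6; μ(6/d) for each: 1, -1, -1, 1.
Σ = 3^1 − 3^2 − 3^3 + 3^6 = 696.
N = 696/6 = 116.

116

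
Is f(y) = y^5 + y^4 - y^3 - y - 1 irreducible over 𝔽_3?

Yes

Check for roots in 𝔽_3: f(0) = 2; f(1) = 2; f(2) = 1.
No roots, so no linear factors.
Monic irreducibles of degree 2 over GF(3): y^2 + 1, y^2 + y - 1, y^2 - y - 1.
None of them divide f (all give nonzero remainder).
No irreducible factor of degree ≤ 2 exists, so f is irreducible over GF(3).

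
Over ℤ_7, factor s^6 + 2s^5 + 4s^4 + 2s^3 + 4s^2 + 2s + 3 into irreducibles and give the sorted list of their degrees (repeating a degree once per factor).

1, 1, 1, 1, 2

Write h(s) = s^6 + 2s^5 + 4s^4 + 2s^3 + 4s^2 + 2s + 3.
Linear factors from roots: (s + 5), (s + 4), (s + 3), (s + 2).
Complete factorization: h(s) = (s + 2)·(s + 3)·(s + 4)·(s + 5)·(s^2 + 2s + 3).
Factor degrees with multiplicity: 1 + 1 + 1 + 1 + 2 = 6.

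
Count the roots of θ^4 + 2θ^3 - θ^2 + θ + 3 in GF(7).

Write P(θ) = θ^4 + 2θ^3 - θ^2 + θ + 3.
Evaluate at each of the 7 elements of GF(7):
P(0) = 3; P(1) = 6; P(2) = 5; P(3) = 6; P(4) = 4; P(5) = 4; P(6) = 0 → root.
Roots: {6}.

1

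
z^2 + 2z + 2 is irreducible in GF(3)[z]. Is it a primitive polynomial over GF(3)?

Write f(z) = z^2 + 2z + 2.
|GF(3^2)^×| = 3^2 − 1 = 8. Prime factorization: 8 = 2^3.
f is primitive ⇔ z has order 8 in GF(3)[z]/(f), i.e. z^(8/q) ≠ 1 for each prime q | 8.
z^(4) mod f = 2.
None equal 1, so z has full order 8; f is primitive.

Yes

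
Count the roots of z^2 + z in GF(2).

2

Write f(z) = z^2 + z.
Evaluate at each of the 2 elements of GF(2):
f(0) = 0 → root; f(1) = 0 → root.
Roots: {0, 1}.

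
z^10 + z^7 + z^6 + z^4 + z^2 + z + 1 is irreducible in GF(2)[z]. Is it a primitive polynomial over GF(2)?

Write f(z) = z^10 + z^7 + z^6 + z^4 + z^2 + z + 1.
|GF(2^10)^×| = 2^10 − 1 = 1023. Prime factorization: 1023 = 3·11·31.
f is primitive ⇔ z has order 1023 in GF(2)[z]/(f), i.e. z^(1023/q) ≠ 1 for each prime q | 1023.
z^(341) mod f = z^9 + z^7 + z^6 + z^4 + z^2.
z^(93) mod f = z^3 + z^2 + z.
z^(33) mod f = z^8 + z^7 + z^3 + z^2 + z.
None equal 1, so z has full order 1023; f is primitive.

Yes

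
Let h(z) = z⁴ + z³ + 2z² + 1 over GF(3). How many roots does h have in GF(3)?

Evaluate at each of the 3 elements of GF(3):
h(0) = 1; h(1) = 2; h(2) = 0 → root.
Roots: {2}.

1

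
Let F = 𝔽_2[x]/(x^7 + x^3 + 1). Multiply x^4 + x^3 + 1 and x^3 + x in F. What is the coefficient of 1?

1

Multiply in 𝔽_2[x]: (x^4 + x^3 + 1)·(x^3 + x) = x^7 + x^6 + x^5 + x^4 + x^3 + x.
Reduce using x^7 ≡ x^3 + 1 (mod x^7 + x^3 + 1).
Reduced: x^6 + x^5 + x^4 + x + 1.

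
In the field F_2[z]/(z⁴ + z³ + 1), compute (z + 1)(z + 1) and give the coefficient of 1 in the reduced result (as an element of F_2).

1

Multiply in F_2[z]: (z + 1)·(z + 1) = z² + 1.
Reduced: z² + 1.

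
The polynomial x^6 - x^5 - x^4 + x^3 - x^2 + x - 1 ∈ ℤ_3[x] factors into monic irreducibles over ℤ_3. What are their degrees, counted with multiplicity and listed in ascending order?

1, 2, 3

Write h(x) = x^6 - x^5 - x^4 + x^3 - x^2 + x - 1.
Roots in ℤ_3: h(0) = 2; h(1) = 2; h(2) = 0 → root.
Linear factors from roots: (x + 1).
Complete factorization: h(x) = (x + 1)·(x^2 + x - 1)·(x^3 - x + 1).
Factor degrees with multiplicity: 1 + 2 + 3 = 6.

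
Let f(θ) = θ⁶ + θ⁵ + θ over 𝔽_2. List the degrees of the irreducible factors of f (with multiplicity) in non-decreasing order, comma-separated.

Roots in 𝔽_2: f(0) = 0 → root; f(1) = 1.
Linear factors from roots: (θ).
Complete factorization: f(θ) = (θ)·(θ² + θ + 1)·(θ³ + θ + 1).
Factor degrees with multiplicity: 1 + 2 + 3 = 6.

1, 2, 3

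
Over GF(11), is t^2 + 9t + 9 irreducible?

No

Write m(t) = t^2 + 9t + 9.
Check each element of GF(11) for a root: m(0)=9, m(1)=8, m(2)=9, m(3)=1, m(4)=6, m(5)=2, m(6)=0, m(7)=0, m(8)=2, m(9)=6, m(10)=1.
m(6) = 0, so (t − 6) divides m(t); m is reducible.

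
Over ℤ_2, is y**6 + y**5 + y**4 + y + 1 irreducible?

Write m(y) = y**6 + y**5 + y**4 + y + 1.
Check for roots in ℤ_2: m(0) = 1; m(1) = 1.
No roots, so no linear factors.
Monic irreducibles of degree 2 over GF(2): y**2 + y + 1.
None of them divide m (all give nonzero remainder).
Monic irreducibles of degree 3 over GF(2): y**3 + y + 1, y**3 + y**2 + 1.
None of them divide m (all give nonzero remainder).
No irreducible factor of degree ≤ 3 exists, so m is irreducible over GF(2).

Yes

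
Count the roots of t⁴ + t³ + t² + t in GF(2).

Write P(t) = t⁴ + t³ + t² + t.
Evaluate at each of the 2 elements of GF(2):
P(0) = 0 → root; P(1) = 0 → root.
Roots: {0, 1}.

2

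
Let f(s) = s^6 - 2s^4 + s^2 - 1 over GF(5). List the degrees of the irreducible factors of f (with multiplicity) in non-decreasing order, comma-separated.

Roots in GF(5): f(0) = 4; f(1) = 4; f(2) = 0 → root; f(3) = 0 → root; f(4) = 4.
Linear factors from roots: (s - 2), (s + 2).
Complete factorization: f(s) = (s + 2)·(s - 2)·(s^2 + 2s - 2)·(s^2 - 2s - 2).
Factor degrees with multiplicity: 1 + 1 + 2 + 2 = 6.

1, 1, 2, 2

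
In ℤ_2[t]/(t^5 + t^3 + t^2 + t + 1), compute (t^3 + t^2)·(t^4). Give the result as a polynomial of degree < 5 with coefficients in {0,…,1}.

Multiply in ℤ_2[t]: (t^3 + t^2)·(t^4) = t^7 + t^6.
Reduce using t^5 ≡ t^3 + t^2 + t + 1 (mod t^5 + t^3 + t^2 + t + 1).
Reduced: t^3 + t^2 + 1.

t^3 + t^2 + 1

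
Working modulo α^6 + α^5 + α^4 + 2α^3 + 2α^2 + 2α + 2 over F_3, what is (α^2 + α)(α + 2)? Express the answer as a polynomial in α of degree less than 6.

Multiply in F_3[α]: (α^2 + α)·(α + 2) = α^3 + 2α.
Reduced: α^3 + 2α.

α^3 + 2α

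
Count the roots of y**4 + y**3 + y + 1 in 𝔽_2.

1

Write P(y) = y**4 + y**3 + y + 1.
Evaluate at each of the 2 elements of 𝔽_2:
P(0) = 1; P(1) = 0 → root.
Roots: {1}.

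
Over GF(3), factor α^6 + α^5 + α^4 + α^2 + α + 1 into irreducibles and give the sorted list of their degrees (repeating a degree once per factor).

1, 1, 2, 2

Write f(α) = α^6 + α^5 + α^4 + α^2 + α + 1.
Roots in GF(3): f(0) = 1; f(1) = 0 → root; f(2) = 2.
Linear factors from roots: (α - 1).
Complete factorization: f(α) = (α - 1)^2·(α^2 + α - 1)·(α^2 - α - 1).
Factor degrees with multiplicity: 1 + 1 + 2 + 2 = 6.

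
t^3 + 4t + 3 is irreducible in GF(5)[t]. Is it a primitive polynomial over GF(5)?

Yes

Write f(t) = t^3 + 4t + 3.
|GF(5^3)^×| = 5^3 − 1 = 124. Prime factorization: 124 = 2^2·31.
f is primitive ⇔ t has order 124 in GF(5)[t]/(f), i.e. t^(124/q) ≠ 1 for each prime q | 124.
t^(62) mod f = 4.
t^(4) mod f = t^2 + 2t.
None equal 1, so t has full order 124; f is primitive.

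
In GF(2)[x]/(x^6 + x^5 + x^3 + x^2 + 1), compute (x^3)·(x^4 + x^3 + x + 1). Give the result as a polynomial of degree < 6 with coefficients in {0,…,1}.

Multiply in GF(2)[x]: (x^3)·(x^4 + x^3 + x + 1) = x^7 + x^6 + x^4 + x^3.
Reduce using x^6 ≡ x^5 + x^3 + x^2 + 1 (mod x^6 + x^5 + x^3 + x^2 + 1).
Reduced: x.

x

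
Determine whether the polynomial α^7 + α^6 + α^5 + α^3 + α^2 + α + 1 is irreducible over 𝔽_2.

Write h(α) = α^7 + α^6 + α^5 + α^3 + α^2 + α + 1.
Check for roots in 𝔽_2: h(0) = 1; h(1) = 1.
No roots, so no linear factors.
Monic irreducibles of degree 2 over GF(2): α^2 + α + 1.
None of them divide h (all give nonzero remainder).
Monic irreducibles of degree 3 over GF(2): α^3 + α + 1, α^3 + α^2 + 1.
None of them divide h (all give nonzero remainder).
No irreducible factor of degree ≤ 3 exists, so h is irreducible over GF(2).

Yes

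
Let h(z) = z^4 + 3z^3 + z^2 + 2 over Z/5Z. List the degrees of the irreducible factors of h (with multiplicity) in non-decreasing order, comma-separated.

Roots in Z/5Z: h(0) = 2; h(1) = 2; h(2) = 1; h(3) = 3; h(4) = 1.
Complete factorization: h(z) = (z^4 + 3z^3 + z^2 + 2).
Factor degrees with multiplicity: 4 = 4.

4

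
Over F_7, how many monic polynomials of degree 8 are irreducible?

720300

The number of monic irreducibles of degree 8 over GF(7) is (1/8)·Σ_{d∣8} μ(8/d) 7^d.
Divisors of 8: 1, 2, 4, 8; μ(8/d) for each: 0, 0, -1, 1.
Σ = − 7^4 + 7^8 = 5762400.
N = 5762400/8 = 720300.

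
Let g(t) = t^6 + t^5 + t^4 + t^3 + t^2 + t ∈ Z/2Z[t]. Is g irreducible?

Check for roots in Z/2Z: g(0) = 0 → root; g(1) = 0 → root.
g(0) = 0, so (t) divides g(t); g is reducible.

No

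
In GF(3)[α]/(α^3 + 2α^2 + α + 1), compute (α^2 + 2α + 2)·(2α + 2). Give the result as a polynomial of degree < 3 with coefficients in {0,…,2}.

2α^2 + 2

Multiply in GF(3)[α]: (α^2 + 2α + 2)·(2α + 2) = 2α^3 + 2α + 1.
Reduce using α^3 ≡ α^2 + 2α + 2 (mod α^3 + 2α^2 + α + 1).
Reduced: 2α^2 + 2.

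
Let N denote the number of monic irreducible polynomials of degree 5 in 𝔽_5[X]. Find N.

x^(5^5) − x is the product of all monic irreducibles of degree dividing 5; Möbius inversion gives N = (1/5) Σ μ(5/d)·5^d.
Divisors of 5: 1, 5; μ(5/d) for each: -1, 1.
Σ = − 5^1 + 5^5 = 3120.
N = 3120/5 = 624.

624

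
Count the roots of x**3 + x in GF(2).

Write f(x) = x**3 + x.
Evaluate at each of the 2 elements of GF(2):
f(0) = 0 → root; f(1) = 0 → root.
Roots: {0, 1}.

2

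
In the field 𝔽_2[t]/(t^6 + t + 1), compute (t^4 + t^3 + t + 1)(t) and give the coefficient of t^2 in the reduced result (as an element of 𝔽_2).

Multiply in 𝔽_2[t]: (t^4 + t^3 + t + 1)·(t) = t^5 + t^4 + t^2 + t.
Reduced: t^5 + t^4 + t^2 + t.

1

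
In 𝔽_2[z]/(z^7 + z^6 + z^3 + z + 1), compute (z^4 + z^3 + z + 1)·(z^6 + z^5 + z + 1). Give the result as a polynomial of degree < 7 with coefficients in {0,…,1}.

Multiply in 𝔽_2[z]: (z^4 + z^3 + z + 1)·(z^6 + z^5 + z + 1) = z^10 + z^8 + z^7 + z^3 + z^2 + 1.
Reduce using z^7 ≡ z^6 + z^3 + z + 1 (mod z^7 + z^6 + z^3 + z + 1).
Reduced: z^5 + z^4 + z.

z^5 + z^4 + z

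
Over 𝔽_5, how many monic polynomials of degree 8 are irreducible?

By the necklace-counting formula, N_5(8) = (1/8) Σ_{d|8} μ(8/d)·5^d.
Divisors of 8: 1, 2, 4, 8; μ(8/d) for each: 0, 0, -1, 1.
Σ = − 5^4 + 5^8 = 390000.
N = 390000/8 = 48750.

48750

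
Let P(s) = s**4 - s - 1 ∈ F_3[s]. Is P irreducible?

Yes

Check for roots in F_3: P(0) = 2; P(1) = 2; P(2) = 1.
No roots, so no linear factors.
Monic irreducibles of degree 2 over GF(3): s**2 + 1, s**2 + s - 1, s**2 - s - 1.
None of them divide P (all give nonzero remainder).
No irreducible factor of degree ≤ 2 exists, so P is irreducible over GF(3).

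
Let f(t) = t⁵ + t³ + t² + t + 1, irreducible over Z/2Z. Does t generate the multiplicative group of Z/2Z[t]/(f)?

Yes

|GF(2^5)^×| = 2^5 − 1 = 31. Prime factorization: 31 = 31.
f is primitive ⇔ t has order 31 in GF(2)[t]/(f), i.e. t^(31/q) ≠ 1 for each prime q | 31.
t^(1) mod f = t.
None equal 1, so t has full order 31; f is primitive.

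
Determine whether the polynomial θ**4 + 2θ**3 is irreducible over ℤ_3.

No

Write m(θ) = θ**4 + 2θ**3.
Check for roots in ℤ_3: m(0) = 0 → root; m(1) = 0 → root; m(2) = 2.
m(0) = 0, so (θ) divides m(θ); m is reducible.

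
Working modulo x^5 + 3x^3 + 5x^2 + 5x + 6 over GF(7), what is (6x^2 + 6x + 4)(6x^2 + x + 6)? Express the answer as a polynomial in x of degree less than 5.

Multiply in GF(7)[x]: (6x^2 + 6x + 4)·(6x^2 + x + 6) = x^4 + 3x^2 + 5x + 3.
Reduced: x^4 + 3x^2 + 5x + 3.

x^4 + 3x^2 + 5x + 3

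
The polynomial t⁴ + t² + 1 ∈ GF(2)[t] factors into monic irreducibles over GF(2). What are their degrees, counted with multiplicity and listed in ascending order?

Write h(t) = t⁴ + t² + 1.
Roots in GF(2): h(0) = 1; h(1) = 1.
Complete factorization: h(t) = (t² + t + 1)^2.
Factor degrees with multiplicity: 2 + 2 = 4.

2, 2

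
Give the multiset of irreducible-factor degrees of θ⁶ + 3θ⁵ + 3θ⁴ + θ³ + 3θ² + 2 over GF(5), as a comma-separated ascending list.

Write h(θ) = θ⁶ + 3θ⁵ + 3θ⁴ + θ³ + 3θ² + 2.
Roots in GF(5): h(0) = 2; h(1) = 3; h(2) = 0 → root; h(3) = 2; h(4) = 0 → root.
Linear factors from roots: (θ + 3), (θ + 1).
Complete factorization: h(θ) = (θ + 1)·(θ + 3)·(θ² + 2)·(θ² + 4θ + 2).
Factor degrees with multiplicity: 1 + 1 + 2 + 2 = 6.

1, 1, 2, 2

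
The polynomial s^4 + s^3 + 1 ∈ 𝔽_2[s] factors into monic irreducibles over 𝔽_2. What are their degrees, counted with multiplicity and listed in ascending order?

Write f(s) = s^4 + s^3 + 1.
Roots in 𝔽_2: f(0) = 1; f(1) = 1.
Complete factorization: f(s) = (s^4 + s^3 + 1).
Factor degrees with multiplicity: 4 = 4.

4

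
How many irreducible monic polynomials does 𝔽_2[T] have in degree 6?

9

By the necklace-counting formula, N_2(6) = (1/6) Σ_{d|6} μ(6/d)·2^d.
Divisors of 6: 1, 2, 3, 6; μ(6/d) for each: 1, -1, -1, 1.
Σ = 2^1 − 2^2 − 2^3 + 2^6 = 54.
N = 54/6 = 9.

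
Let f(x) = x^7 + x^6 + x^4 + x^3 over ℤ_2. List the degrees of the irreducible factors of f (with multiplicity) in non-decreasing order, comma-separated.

Roots in ℤ_2: f(0) = 0 → root; f(1) = 0 → root.
Linear factors from roots: (x), (x + 1).
Complete factorization: f(x) = (x + 1)^2·(x)^3·(x^2 + x + 1).
Factor degrees with multiplicity: 1 + 1 + 1 + 1 + 1 + 2 = 7.

1, 1, 1, 1, 1, 2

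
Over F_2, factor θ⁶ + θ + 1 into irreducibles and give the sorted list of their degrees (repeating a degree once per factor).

6

Write g(θ) = θ⁶ + θ + 1.
Roots in F_2: g(0) = 1; g(1) = 1.
Complete factorization: g(θ) = (θ⁶ + θ + 1).
Factor degrees with multiplicity: 6 = 6.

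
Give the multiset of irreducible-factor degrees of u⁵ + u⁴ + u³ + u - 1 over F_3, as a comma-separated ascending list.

Write g(u) = u⁵ + u⁴ + u³ + u - 1.
Roots in F_3: g(0) = 2; g(1) = 0 → root; g(2) = 0 → root.
Linear factors from roots: (u - 1), (u + 1).
Complete factorization: g(u) = (u + 1)·(u - 1)·(u³ + u² - u + 1).
Factor degrees with multiplicity: 1 + 1 + 3 = 5.

1, 1, 3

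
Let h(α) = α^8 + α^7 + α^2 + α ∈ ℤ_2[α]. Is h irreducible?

Check for roots in ℤ_2: h(0) = 0 → root; h(1) = 0 → root.
h(0) = 0, so (α) divides h(α); h is reducible.

No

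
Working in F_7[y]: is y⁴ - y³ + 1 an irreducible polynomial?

Yes

Write h(y) = y⁴ - y³ + 1.
Check for roots in F_7: h(0) = 1; h(1) = 1; h(2) = 2; h(3) = 6; h(4) = 4; h(5) = 4; h(6) = 3.
No roots, so no linear factors.
Degree-2 irreducible divisors: test the 21 monic irreducibles of degree 2 over GF(7).
None of them divide h (all give nonzero remainder).
No irreducible factor of degree ≤ 2 exists, so h is irreducible over GF(7).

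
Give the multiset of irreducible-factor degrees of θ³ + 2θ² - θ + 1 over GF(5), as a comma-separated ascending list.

Write g(θ) = θ³ + 2θ² - θ + 1.
Roots in GF(5): g(0) = 1; g(1) = 3; g(2) = 0 → root; g(3) = 3; g(4) = 3.
Linear factors from roots: (θ - 2).
Complete factorization: g(θ) = (θ - 2)·(θ² - θ + 2).
Factor degrees with multiplicity: 1 + 2 = 3.

1, 2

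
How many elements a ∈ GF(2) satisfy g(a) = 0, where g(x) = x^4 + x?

Evaluate at each of the 2 elements of GF(2):
g(0) = 0 → root; g(1) = 0 → root.
Roots: {0, 1}.

2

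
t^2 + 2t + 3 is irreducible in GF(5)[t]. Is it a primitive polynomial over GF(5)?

Write f(t) = t^2 + 2t + 3.
|GF(5^2)^×| = 5^2 − 1 = 24. Prime factorization: 24 = 2^3·3.
f is primitive ⇔ t has order 24 in GF(5)[t]/(f), i.e. t^(24/q) ≠ 1 for each prime q | 24.
t^(12) mod f = 4.
t^(8) mod f = 4t + 1.
None equal 1, so t has full order 24; f is primitive.

Yes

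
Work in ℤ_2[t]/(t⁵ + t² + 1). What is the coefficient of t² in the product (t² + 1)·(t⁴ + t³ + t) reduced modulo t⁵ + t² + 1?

1

Multiply in ℤ_2[t]: (t² + 1)·(t⁴ + t³ + t) = t⁶ + t⁵ + t⁴ + t.
Reduce using t⁵ ≡ t² + 1 (mod t⁵ + t² + 1).
Reduced: t⁴ + t³ + t² + 1.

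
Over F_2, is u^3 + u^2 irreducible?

Write m(u) = u^3 + u^2.
Check for roots in F_2: m(0) = 0 → root; m(1) = 0 → root.
m(0) = 0, so (u) divides m(u); m is reducible.

No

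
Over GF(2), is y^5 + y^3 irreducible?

No

Write m(y) = y^5 + y^3.
Check for roots in GF(2): m(0) = 0 → root; m(1) = 0 → root.
m(0) = 0, so (y) divides m(y); m is reducible.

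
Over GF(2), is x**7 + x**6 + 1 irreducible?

Write m(x) = x**7 + x**6 + 1.
Check for roots in GF(2): m(0) = 1; m(1) = 1.
No roots, so no linear factors.
Monic irreducibles of degree 2 over GF(2): x**2 + x + 1.
None of them divide m (all give nonzero remainder).
Monic irreducibles of degree 3 over GF(2): x**3 + x + 1, x**3 + x**2 + 1.
None of them divide m (all give nonzero remainder).
No irreducible factor of degree ≤ 3 exists, so m is irreducible over GF(2).

Yes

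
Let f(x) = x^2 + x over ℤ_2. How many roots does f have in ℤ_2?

2

Evaluate at each of the 2 elements of ℤ_2:
f(0) = 0 → root; f(1) = 0 → root.
Roots: {0, 1}.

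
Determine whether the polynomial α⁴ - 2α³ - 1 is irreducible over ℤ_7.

Yes

Write f(α) = α⁴ - 2α³ - 1.
Check for roots in ℤ_7: f(0) = 6; f(1) = 5; f(2) = 6; f(3) = 5; f(4) = 1; f(5) = 3; f(6) = 2.
No roots, so no linear factors.
Degree-2 irreducible divisors: test the 21 monic irreducibles of degree 2 over GF(7).
None of them divide f (all give nonzero remainder).
No irreducible factor of degree ≤ 2 exists, so f is irreducible over GF(7).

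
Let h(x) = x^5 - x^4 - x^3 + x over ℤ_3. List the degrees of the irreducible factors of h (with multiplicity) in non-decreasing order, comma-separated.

Roots in ℤ_3: h(0) = 0 → root; h(1) = 0 → root; h(2) = 1.
Linear factors from roots: (x), (x - 1).
Complete factorization: h(x) = (x)·(x - 1)·(x^3 - x - 1).
Factor degrees with multiplicity: 1 + 1 + 3 = 5.

1, 1, 3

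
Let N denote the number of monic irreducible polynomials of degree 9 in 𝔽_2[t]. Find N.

56

Gauss's count: N_{2}(9) = (1/9) Σ_{d|9} μ(9/d)·2^d.
Divisors of 9: 1, 3, 9; μ(9/d) for each: 0, -1, 1.
Σ = − 2^3 + 2^9 = 504.
N = 504/9 = 56.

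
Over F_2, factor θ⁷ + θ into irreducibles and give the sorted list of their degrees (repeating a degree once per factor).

1, 1, 1, 2, 2

Write g(θ) = θ⁷ + θ.
Roots in F_2: g(0) = 0 → root; g(1) = 0 → root.
Linear factors from roots: (θ), (θ + 1).
Complete factorization: g(θ) = (θ)·(θ + 1)^2·(θ² + θ + 1)^2.
Factor degrees with multiplicity: 1 + 1 + 1 + 2 + 2 = 7.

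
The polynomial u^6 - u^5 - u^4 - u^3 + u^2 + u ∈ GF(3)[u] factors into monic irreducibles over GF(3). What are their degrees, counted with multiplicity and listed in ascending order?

1, 1, 1, 1, 2

Write h(u) = u^6 - u^5 - u^4 - u^3 + u^2 + u.
Roots in GF(3): h(0) = 0 → root; h(1) = 0 → root; h(2) = 2.
Linear factors from roots: (u), (u - 1).
Complete factorization: h(u) = (u)·(u - 1)^3·(u^2 - u - 1).
Factor degrees with multiplicity: 1 + 1 + 1 + 1 + 2 = 6.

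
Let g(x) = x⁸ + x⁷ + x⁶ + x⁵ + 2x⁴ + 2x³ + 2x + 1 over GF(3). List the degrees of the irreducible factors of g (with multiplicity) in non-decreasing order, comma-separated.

Roots in GF(3): g(0) = 1; g(1) = 2; g(2) = 2.
Complete factorization: g(x) = (x² + 1)·(x³ + 2x² + x + 1)^2.
Factor degrees with multiplicity: 2 + 3 + 3 = 8.

2, 3, 3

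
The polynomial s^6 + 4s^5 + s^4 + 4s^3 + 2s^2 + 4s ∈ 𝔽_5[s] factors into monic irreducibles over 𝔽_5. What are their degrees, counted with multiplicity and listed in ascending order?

1, 1, 1, 3

Write g(s) = s^6 + 4s^5 + s^4 + 4s^3 + 2s^2 + 4s.
Roots in 𝔽_5: g(0) = 0 → root; g(1) = 1; g(2) = 1; g(3) = 0 → root; g(4) = 2.
Linear factors from roots: (s), (s + 2).
Complete factorization: g(s) = (s)·(s + 2)^2·(s^3 + 2s + 1).
Factor degrees with multiplicity: 1 + 1 + 1 + 3 = 6.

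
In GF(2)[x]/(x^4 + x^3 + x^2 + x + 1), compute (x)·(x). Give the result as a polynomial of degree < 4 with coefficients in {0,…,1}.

Multiply in GF(2)[x]: (x)·(x) = x^2.
Reduced: x^2.

x^2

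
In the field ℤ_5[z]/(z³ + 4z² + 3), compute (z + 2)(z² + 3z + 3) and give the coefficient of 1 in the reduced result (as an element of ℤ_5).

3

Multiply in ℤ_5[z]: (z + 2)·(z² + 3z + 3) = z³ + 4z + 1.
Reduce using z³ ≡ z² + 2 (mod z³ + 4z² + 3).
Reduced: z² + 4z + 3.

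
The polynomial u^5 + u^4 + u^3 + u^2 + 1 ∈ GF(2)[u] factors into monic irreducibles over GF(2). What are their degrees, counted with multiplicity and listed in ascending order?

Write f(u) = u^5 + u^4 + u^3 + u^2 + 1.
Roots in GF(2): f(0) = 1; f(1) = 1.
Complete factorization: f(u) = (u^5 + u^4 + u^3 + u^2 + 1).
Factor degrees with multiplicity: 5 = 5.

5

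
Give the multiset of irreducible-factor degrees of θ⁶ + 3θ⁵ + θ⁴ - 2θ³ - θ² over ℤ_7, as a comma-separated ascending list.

1, 1, 1, 1, 1, 1

Write g(θ) = θ⁶ + 3θ⁵ + θ⁴ - 2θ³ - θ².
Linear factors from roots: (θ), (θ + 3), (θ + 1).
Complete factorization: g(θ) = (θ + 1)·(θ)^2·(θ + 3)^3.
Factor degrees with multiplicity: 1 + 1 + 1 + 1 + 1 + 1 = 6.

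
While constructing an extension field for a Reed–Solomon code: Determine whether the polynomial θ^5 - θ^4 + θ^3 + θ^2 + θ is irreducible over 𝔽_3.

No

Write m(θ) = θ^5 - θ^4 + θ^3 + θ^2 + θ.
Check for roots in 𝔽_3: m(0) = 0 → root; m(1) = 0 → root; m(2) = 0 → root.
m(0) = 0, so (θ) divides m(θ); m is reducible.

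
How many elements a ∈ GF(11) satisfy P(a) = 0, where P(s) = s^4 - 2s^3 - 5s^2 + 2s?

1

Evaluate at each of the 11 elements of GF(11):
P(0) = 0 → root; P(1) = 7; P(2) = 6; P(3) = 10; P(4) = 1; P(5) = 7; P(6) = 3; P(7) = 10; P(8) = 7; P(9) = 8; P(10) = 7.
Roots: {0}.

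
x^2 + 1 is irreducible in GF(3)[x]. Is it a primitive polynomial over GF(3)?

Write f(x) = x^2 + 1.
|GF(3^2)^×| = 3^2 − 1 = 8. Prime factorization: 8 = 2^3.
f is primitive ⇔ x has order 8 in GF(3)[x]/(f), i.e. x^(8/q) ≠ 1 for each prime q | 8.
x^(4) mod f = 1
Since x^(4) = 1, the order of x divides 4 < 8; not primitive.

No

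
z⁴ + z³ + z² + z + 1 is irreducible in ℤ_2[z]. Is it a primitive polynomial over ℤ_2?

Write f(z) = z⁴ + z³ + z² + z + 1.
|GF(2^4)^×| = 2^4 − 1 = 15. Prime factorization: 15 = 3·5.
f is primitive ⇔ z has order 15 in GF(2)[z]/(f), i.e. z^(15/q) ≠ 1 for each prime q | 15.
z^(5) mod f = 1
z^(3) mod f = z³.
Since z^(5) = 1, the order of z divides 5 < 15; not primitive.

No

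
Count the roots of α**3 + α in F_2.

Write h(α) = α**3 + α.
Evaluate at each of the 2 elements of F_2:
h(0) = 0 → root; h(1) = 0 → root.
Roots: {0, 1}.

2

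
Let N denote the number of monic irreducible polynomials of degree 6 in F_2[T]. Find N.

9

x^(2^6) − x is the product of all monic irreducibles of degree dividing 6; Möbius inversion gives N = (1/6) Σ μ(6/d)·2^d.
Divisors of 6: 1, 2, 3, 6; μ(6/d) for each: 1, -1, -1, 1.
Σ = 2^1 − 2^2 − 2^3 + 2^6 = 54.
N = 54/6 = 9.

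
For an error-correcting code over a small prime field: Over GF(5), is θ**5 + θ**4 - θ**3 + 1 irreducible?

Yes

Write P(θ) = θ**5 + θ**4 - θ**3 + 1.
Check for roots in GF(5): P(0) = 1; P(1) = 2; P(2) = 1; P(3) = 3; P(4) = 2.
No roots, so no linear factors.
Degree-2 irreducible divisors: test the 10 monic irreducibles of degree 2 over GF(5).
None of them divide P (all give nonzero remainder).
No irreducible factor of degree ≤ 2 exists, so P is irreducible over GF(5).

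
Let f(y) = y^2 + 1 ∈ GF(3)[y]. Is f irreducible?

Yes

Check for roots in GF(3): f(0) = 1; f(1) = 2; f(2) = 2.
No roots. A degree-2 polynomial over a field with no linear factor is irreducible.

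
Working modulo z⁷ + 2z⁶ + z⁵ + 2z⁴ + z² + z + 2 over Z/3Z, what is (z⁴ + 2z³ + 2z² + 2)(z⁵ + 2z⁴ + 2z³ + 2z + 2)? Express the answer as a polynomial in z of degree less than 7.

Multiply in Z/3Z[z]: (z⁴ + 2z³ + 2z² + 2)·(z⁵ + 2z⁴ + 2z³ + 2z + 2) = z⁹ + z⁸ + 2z⁷ + 2z⁶ + 2z⁵ + z⁴ + z² + z + 1.
Reduce using z⁷ ≡ z⁶ + 2z⁵ + z⁴ + 2z² + 2z + 1 (mod z⁷ + 2z⁶ + z⁵ + 2z⁴ + z² + z + 2).
Reduced: z⁶ + z⁵ + 1.

z^6 + z^5 + 1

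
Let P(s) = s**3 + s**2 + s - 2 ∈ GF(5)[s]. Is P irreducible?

Yes

Check for roots in GF(5): P(0) = 3; P(1) = 1; P(2) = 2; P(3) = 2; P(4) = 2.
No roots. A degree-3 polynomial over a field with no linear factor is irreducible.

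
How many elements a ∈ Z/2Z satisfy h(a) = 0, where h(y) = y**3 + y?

2

Evaluate at each of the 2 elements of Z/2Z:
h(0) = 0 → root; h(1) = 0 → root.
Roots: {0, 1}.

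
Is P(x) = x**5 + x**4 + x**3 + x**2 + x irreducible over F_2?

Check for roots in F_2: P(0) = 0 → root; P(1) = 1.
P(0) = 0, so (x) divides P(x); P is reducible.

No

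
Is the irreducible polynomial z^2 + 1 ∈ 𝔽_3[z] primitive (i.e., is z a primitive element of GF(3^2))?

Write f(z) = z^2 + 1.
|GF(3^2)^×| = 3^2 − 1 = 8. Prime factorization: 8 = 2^3.
f is primitive ⇔ z has order 8 in GF(3)[z]/(f), i.e. z^(8/q) ≠ 1 for each prime q | 8.
z^(4) mod f = 1
Since z^(4) = 1, the order of z divides 4 < 8; not primitive.

No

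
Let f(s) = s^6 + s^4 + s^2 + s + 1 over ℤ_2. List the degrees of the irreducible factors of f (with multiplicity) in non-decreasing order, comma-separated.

6

Roots in ℤ_2: f(0) = 1; f(1) = 1.
Complete factorization: f(s) = (s^6 + s^4 + s^2 + s + 1).
Factor degrees with multiplicity: 6 = 6.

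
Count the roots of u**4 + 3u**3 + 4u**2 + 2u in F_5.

Write f(u) = u**4 + 3u**3 + 4u**2 + 2u.
Evaluate at each of the 5 elements of F_5:
f(0) = 0 → root; f(1) = 0 → root; f(2) = 0 → root; f(3) = 4; f(4) = 0 → root.
Roots: {0, 1, 2, 4}.

4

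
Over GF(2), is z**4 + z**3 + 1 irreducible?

Write g(z) = z**4 + z**3 + 1.
Check for roots in GF(2): g(0) = 1; g(1) = 1.
No roots, so no linear factors.
Monic irreducibles of degree 2 over GF(2): z**2 + z + 1.
None of them divide g (all give nonzero remainder).
No irreducible factor of degree ≤ 2 exists, so g is irreducible over GF(2).

Yes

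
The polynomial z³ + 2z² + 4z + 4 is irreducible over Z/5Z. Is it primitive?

Write f(z) = z³ + 2z² + 4z + 4.
|GF(5^3)^×| = 5^3 − 1 = 124. Prime factorization: 124 = 2^2·31.
f is primitive ⇔ z has order 124 in GF(5)[z]/(f), i.e. z^(124/q) ≠ 1 for each prime q | 124.
z^(62) mod f = 1
z^(4) mod f = 4z + 3.
Since z^(62) = 1, the order of z divides 62 < 124; not primitive.

No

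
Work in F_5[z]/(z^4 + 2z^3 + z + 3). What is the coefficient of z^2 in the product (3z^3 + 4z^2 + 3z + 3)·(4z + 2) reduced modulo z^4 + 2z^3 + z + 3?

0

Multiply in F_5[z]: (3z^3 + 4z^2 + 3z + 3)·(4z + 2) = 2z^4 + 2z^3 + 3z + 1.
Reduce using z^4 ≡ 3z^3 + 4z + 2 (mod z^4 + 2z^3 + z + 3).
Reduced: 3z^3 + z.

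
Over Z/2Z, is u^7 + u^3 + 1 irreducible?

Yes

Write g(u) = u^7 + u^3 + 1.
Check for roots in Z/2Z: g(0) = 1; g(1) = 1.
No roots, so no linear factors.
Monic irreducibles of degree 2 over GF(2): u^2 + u + 1.
None of them divide g (all give nonzero remainder).
Monic irreducibles of degree 3 over GF(2): u^3 + u + 1, u^3 + u^2 + 1.
None of them divide g (all give nonzero remainder).
No irreducible factor of degree ≤ 3 exists, so g is irreducible over GF(2).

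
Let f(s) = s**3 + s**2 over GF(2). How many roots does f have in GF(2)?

2

Evaluate at each of the 2 elements of GF(2):
f(0) = 0 → root; f(1) = 0 → root.
Roots: {0, 1}.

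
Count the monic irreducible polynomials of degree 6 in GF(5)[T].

2580

By the necklace-counting formula, N_5(6) = (1/6) Σ_{d|6} μ(6/d)·5^d.
Divisors of 6: 1, 2, 3, 6; μ(6/d) for each: 1, -1, -1, 1.
Σ = 5^1 − 5^2 − 5^3 + 5^6 = 15480.
N = 15480/6 = 2580.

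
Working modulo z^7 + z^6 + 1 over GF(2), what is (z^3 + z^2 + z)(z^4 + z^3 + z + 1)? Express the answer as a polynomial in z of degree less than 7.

z^6 + z + 1

Multiply in GF(2)[z]: (z^3 + z^2 + z)·(z^4 + z^3 + z + 1) = z^7 + z.
Reduce using z^7 ≡ z^6 + 1 (mod z^7 + z^6 + 1).
Reduced: z^6 + z + 1.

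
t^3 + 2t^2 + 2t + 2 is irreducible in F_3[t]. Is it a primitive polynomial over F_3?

No

Write f(t) = t^3 + 2t^2 + 2t + 2.
|GF(3^3)^×| = 3^3 − 1 = 26. Prime factorization: 26 = 2·13.
f is primitive ⇔ t has order 26 in GF(3)[t]/(f), i.e. t^(26/q) ≠ 1 for each prime q | 26.
t^(13) mod f = 1
t^(2) mod f = t^2.
Since t^(13) = 1, the order of t divides 13 < 26; not primitive.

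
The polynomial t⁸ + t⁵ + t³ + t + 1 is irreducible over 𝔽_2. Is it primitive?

Yes

Write f(t) = t⁸ + t⁵ + t³ + t + 1.
|GF(2^8)^×| = 2^8 − 1 = 255. Prime factorization: 255 = 3·5·17.
f is primitive ⇔ t has order 255 in GF(2)[t]/(f), i.e. t^(255/q) ≠ 1 for each prime q | 255.
t^(85) mod f = t⁷ + t⁶ + t⁵ + t³ + t + 1.
t^(51) mod f = t⁴ + t + 1.
t^(15) mod f = t⁷ + t⁶ + t⁵ + 1.
None equal 1, so t has full order 255; f is primitive.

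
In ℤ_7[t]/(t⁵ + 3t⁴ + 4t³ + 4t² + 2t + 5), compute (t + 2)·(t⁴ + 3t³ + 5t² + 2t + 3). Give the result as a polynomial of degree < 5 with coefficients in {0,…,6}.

2t^4 + t^2 + 5t + 1

Multiply in ℤ_7[t]: (t + 2)·(t⁴ + 3t³ + 5t² + 2t + 3) = t⁵ + 5t⁴ + 4t³ + 5t² + 6.
Reduce using t⁵ ≡ 4t⁴ + 3t³ + 3t² + 5t + 2 (mod t⁵ + 3t⁴ + 4t³ + 4t² + 2t + 5).
Reduced: 2t⁴ + t² + 5t + 1.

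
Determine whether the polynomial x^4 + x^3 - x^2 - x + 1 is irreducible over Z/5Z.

Yes

Write f(x) = x^4 + x^3 - x^2 - x + 1.
Check for roots in Z/5Z: f(0) = 1; f(1) = 1; f(2) = 4; f(3) = 2; f(4) = 1.
No roots, so no linear factors.
Degree-2 irreducible divisors: test the 10 monic irreducibles of degree 2 over GF(5).
None of them divide f (all give nonzero remainder).
No irreducible factor of degree ≤ 2 exists, so f is irreducible over GF(5).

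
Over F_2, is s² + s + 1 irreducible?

Write f(s) = s² + s + 1.
Check for roots in F_2: f(0) = 1; f(1) = 1.
No roots. A degree-2 polynomial over a field with no linear factor is irreducible.

Yes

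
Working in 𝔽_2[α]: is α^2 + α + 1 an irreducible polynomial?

Write g(α) = α^2 + α + 1.
Check for roots in 𝔽_2: g(0) = 1; g(1) = 1.
No roots. A degree-2 polynomial over a field with no linear factor is irreducible.

Yes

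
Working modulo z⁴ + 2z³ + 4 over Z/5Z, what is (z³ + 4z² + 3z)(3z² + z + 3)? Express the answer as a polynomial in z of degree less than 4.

Multiply in Z/5Z[z]: (z³ + 4z² + 3z)·(3z² + z + 3) = 3z⁵ + 3z⁴ + z³ + 4z.
Reduce using z⁴ ≡ 3z³ + 1 (mod z⁴ + 2z³ + 4).
Reduced: 2z³ + 2z + 2.

2z^3 + 2z + 2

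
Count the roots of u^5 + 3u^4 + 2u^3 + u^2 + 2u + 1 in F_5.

Write f(u) = u^5 + 3u^4 + 2u^3 + u^2 + 2u + 1.
Evaluate at each of the 5 elements of F_5:
f(0) = 1; f(1) = 0 → root; f(2) = 0 → root; f(3) = 1; f(4) = 0 → root.
Roots: {1, 2, 4}.

3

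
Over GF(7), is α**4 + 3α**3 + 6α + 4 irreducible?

No

Write P(α) = α**4 + 3α**3 + 6α + 4.
Check for roots in GF(7): P(0) = 4; P(1) = 0 → root; P(2) = 0 → root; P(3) = 2; P(4) = 0 → root; P(5) = 5; P(6) = 3.
P(1) = 0, so (α − 1) divides P(α); P is reducible.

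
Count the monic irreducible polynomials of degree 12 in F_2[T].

335

x^(2^12) − x is the product of all monic irreducibles of degree dividing 12; Möbius inversion gives N = (1/12) Σ μ(12/d)·2^d.
Divisors of 12: 1, 2, 3, 4, 6, 12; μ(12/d) for each: 0, 1, 0, -1, -1, 1.
Σ = 2^2 − 2^4 − 2^6 + 2^12 = 4020.
N = 4020/12 = 335.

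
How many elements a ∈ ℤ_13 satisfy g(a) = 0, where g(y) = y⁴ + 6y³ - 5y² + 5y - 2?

Evaluate at each of the 13 elements of ℤ_13:
g(0) = 11; g(1) = 5; g(2) = 0 → root; g(3) = 3; g(4) = 6; g(5) = 12; g(6) = 9; g(7) = 9; g(8) = 9; g(9) = 4; g(10) = 0 → root; g(11) = 1; g(12) = 9.
Roots: {2, 10}.

2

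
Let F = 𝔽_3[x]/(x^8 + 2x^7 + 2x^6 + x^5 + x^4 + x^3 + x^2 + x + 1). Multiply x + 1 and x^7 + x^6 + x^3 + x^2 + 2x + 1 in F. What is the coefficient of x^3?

1

Multiply in 𝔽_3[x]: (x + 1)·(x^7 + x^6 + x^3 + x^2 + 2x + 1) = x^8 + 2x^7 + x^6 + x^4 + 2x^3 + 1.
Reduce using x^8 ≡ x^7 + x^6 + 2x^5 + 2x^4 + 2x^3 + 2x^2 + 2x + 2 (mod x^8 + 2x^7 + 2x^6 + x^5 + x^4 + x^3 + x^2 + x + 1).
Reduced: 2x^6 + 2x^5 + x^3 + 2x^2 + 2x.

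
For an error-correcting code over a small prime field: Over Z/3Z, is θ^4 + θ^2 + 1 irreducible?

Write P(θ) = θ^4 + θ^2 + 1.
Check for roots in Z/3Z: P(0) = 1; P(1) = 0 → root; P(2) = 0 → root.
P(1) = 0, so (θ − 1) divides P(θ); P is reducible.

No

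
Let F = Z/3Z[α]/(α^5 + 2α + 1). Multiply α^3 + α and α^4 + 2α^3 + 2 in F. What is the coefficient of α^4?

2

Multiply in Z/3Z[α]: (α^3 + α)·(α^4 + 2α^3 + 2) = α^7 + 2α^6 + α^5 + 2α^4 + 2α^3 + 2α.
Reduce using α^5 ≡ α + 2 (mod α^5 + 2α + 1).
Reduced: 2α^4 + α^2 + α + 2.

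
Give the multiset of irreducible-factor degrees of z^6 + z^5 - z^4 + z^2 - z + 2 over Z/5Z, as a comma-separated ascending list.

Write h(z) = z^6 + z^5 - z^4 + z^2 - z + 2.
Roots in Z/5Z: h(0) = 2; h(1) = 3; h(2) = 4; h(3) = 4; h(4) = 3.
Complete factorization: h(z) = (z^6 + z^5 - z^4 + z^2 - z + 2).
Factor degrees with multiplicity: 6 = 6.

6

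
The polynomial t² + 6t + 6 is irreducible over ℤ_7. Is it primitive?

Write f(t) = t² + 6t + 6.
|GF(7^2)^×| = 7^2 − 1 = 48. Prime factorization: 48 = 2^4·3.
f is primitive ⇔ t has order 48 in GF(7)[t]/(f), i.e. t^(48/q) ≠ 1 for each prime q | 48.
t^(24) mod f = 6.
t^(16) mod f = 1
Since t^(16) = 1, the order of t divides 16 < 48; not primitive.

No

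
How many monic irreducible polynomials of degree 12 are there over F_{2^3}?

The number of monic irreducibles of degree 12 over GF(8) is (1/12)·Σ_{d∣12} μ(12/d) 8^d.
Divisors of 12: 1, 2, 3, 4, 6, 12; μ(12/d) for each: 0, 1, 0, -1, -1, 1.
Σ = 8^2 − 8^4 − 8^6 + 8^12 = 68719210560.
N = 68719210560/12 = 5726600880.

5726600880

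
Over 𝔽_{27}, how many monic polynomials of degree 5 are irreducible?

By the necklace-counting formula, N_27(5) = (1/5) Σ_{d|5} μ(5/d)·27^d.
Divisors of 5: 1, 5; μ(5/d) for each: -1, 1.
Σ = − 27^1 + 27^5 = 14348880.
N = 14348880/5 = 2869776.

2869776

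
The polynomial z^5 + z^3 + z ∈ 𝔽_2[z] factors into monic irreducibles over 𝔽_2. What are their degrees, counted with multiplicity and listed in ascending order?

1, 2, 2

Write f(z) = z^5 + z^3 + z.
Roots in 𝔽_2: f(0) = 0 → root; f(1) = 1.
Linear factors from roots: (z).
Complete factorization: f(z) = (z)·(z^2 + z + 1)^2.
Factor degrees with multiplicity: 1 + 2 + 2 = 5.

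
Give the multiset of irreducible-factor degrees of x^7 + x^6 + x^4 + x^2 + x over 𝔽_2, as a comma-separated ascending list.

Write g(x) = x^7 + x^6 + x^4 + x^2 + x.
Roots in 𝔽_2: g(0) = 0 → root; g(1) = 1.
Linear factors from roots: (x).
Complete factorization: g(x) = (x)·(x^2 + x + 1)^3.
Factor degrees with multiplicity: 1 + 2 + 2 + 2 = 7.

1, 2, 2, 2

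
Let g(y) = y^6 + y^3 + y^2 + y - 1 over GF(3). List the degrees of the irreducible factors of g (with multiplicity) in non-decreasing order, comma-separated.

Roots in GF(3): g(0) = 2; g(1) = 0 → root; g(2) = 2.
Linear factors from roots: (y - 1).
Complete factorization: g(y) = (y - 1)^2·(y^2 + 1)·(y^2 - y - 1).
Factor degrees with multiplicity: 1 + 1 + 2 + 2 = 6.

1, 1, 2, 2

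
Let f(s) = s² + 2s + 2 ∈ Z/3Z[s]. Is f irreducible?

Yes

Check for roots in Z/3Z: f(0) = 2; f(1) = 2; f(2) = 1.
No roots. A degree-2 polynomial over a field with no linear factor is irreducible.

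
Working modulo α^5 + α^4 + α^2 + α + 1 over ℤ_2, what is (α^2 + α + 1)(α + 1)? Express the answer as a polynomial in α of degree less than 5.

Multiply in ℤ_2[α]: (α^2 + α + 1)·(α + 1) = α^3 + 1.
Reduced: α^3 + 1.

α^3 + 1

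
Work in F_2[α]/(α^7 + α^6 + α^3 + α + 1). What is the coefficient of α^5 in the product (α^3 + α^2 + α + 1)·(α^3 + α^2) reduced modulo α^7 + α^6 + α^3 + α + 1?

0

Multiply in F_2[α]: (α^3 + α^2 + α + 1)·(α^3 + α^2) = α^6 + α^2.
Reduced: α^6 + α^2.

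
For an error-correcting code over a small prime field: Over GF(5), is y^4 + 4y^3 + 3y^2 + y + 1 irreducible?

Write h(y) = y^4 + 4y^3 + 3y^2 + y + 1.
Check for roots in GF(5): h(0) = 1; h(1) = 0 → root; h(2) = 3; h(3) = 0 → root; h(4) = 0 → root.
h(1) = 0, so (y − 1) divides h(y); h is reducible.

No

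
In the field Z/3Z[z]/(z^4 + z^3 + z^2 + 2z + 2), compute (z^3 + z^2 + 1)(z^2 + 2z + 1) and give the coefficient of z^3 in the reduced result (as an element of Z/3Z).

Multiply in Z/3Z[z]: (z^3 + z^2 + 1)·(z^2 + 2z + 1) = z^5 + 2z^2 + 2z + 1.
Reduce using z^4 ≡ 2z^3 + 2z^2 + z + 1 (mod z^4 + z^3 + z^2 + 2z + 2).
Reduced: z^2 + 2z.

0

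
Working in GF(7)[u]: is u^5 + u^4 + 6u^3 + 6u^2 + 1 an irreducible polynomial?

Write m(u) = u^5 + u^4 + 6u^3 + 6u^2 + 1.
Check for roots in GF(7): m(0) = 1; m(1) = 1; m(2) = 2; m(3) = 2; m(4) = 4; m(5) = 3; m(6) = 1.
No roots, so no linear factors.
Degree-2 irreducible divisors: test the 21 monic irreducibles of degree 2 over GF(7).
u^2 + 6u + 4 divides m: m(u) = (u^2 + 6u + 4)·(u^3 + 2u^2 + 4u + 2).

No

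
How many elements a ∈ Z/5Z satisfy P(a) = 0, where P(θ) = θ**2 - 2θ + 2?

Evaluate at each of the 5 elements of Z/5Z:
P(0) = 2; P(1) = 1; P(2) = 2; P(3) = 0 → root; P(4) = 0 → root.
Roots: {3, 4}.

2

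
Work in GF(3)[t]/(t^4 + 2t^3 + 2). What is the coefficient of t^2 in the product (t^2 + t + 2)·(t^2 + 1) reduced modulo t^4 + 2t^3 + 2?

Multiply in GF(3)[t]: (t^2 + t + 2)·(t^2 + 1) = t^4 + t^3 + t + 2.
Reduce using t^4 ≡ t^3 + 1 (mod t^4 + 2t^3 + 2).
Reduced: 2t^3 + t.

0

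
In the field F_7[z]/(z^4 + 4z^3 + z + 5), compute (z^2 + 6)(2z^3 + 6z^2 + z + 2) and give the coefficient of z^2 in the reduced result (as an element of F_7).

Multiply in F_7[z]: (z^2 + 6)·(2z^3 + 6z^2 + z + 2) = 2z^5 + 6z^4 + 6z^3 + 3z^2 + 6z + 5.
Reduce using z^4 ≡ 3z^3 + 6z + 2 (mod z^4 + 4z^3 + z + 5).
Reduced: z^2 + 5z + 1.

1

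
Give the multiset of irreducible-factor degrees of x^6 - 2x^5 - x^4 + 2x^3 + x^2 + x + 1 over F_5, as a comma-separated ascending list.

6

Write f(x) = x^6 - 2x^5 - x^4 + 2x^3 + x^2 + x + 1.
Roots in F_5: f(0) = 1; f(1) = 3; f(2) = 2; f(3) = 4; f(4) = 1.
Complete factorization: f(x) = (x^6 - 2x^5 - x^4 + 2x^3 + x^2 + x + 1).
Factor degrees with multiplicity: 6 = 6.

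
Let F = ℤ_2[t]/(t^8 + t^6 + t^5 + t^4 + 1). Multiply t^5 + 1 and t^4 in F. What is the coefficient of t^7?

Multiply in ℤ_2[t]: (t^5 + 1)·(t^4) = t^9 + t^4.
Reduce using t^8 ≡ t^6 + t^5 + t^4 + 1 (mod t^8 + t^6 + t^5 + t^4 + 1).
Reduced: t^7 + t^6 + t^5 + t^4 + t.

1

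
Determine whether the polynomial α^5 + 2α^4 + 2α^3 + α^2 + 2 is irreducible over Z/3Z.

Write h(α) = α^5 + 2α^4 + 2α^3 + α^2 + 2.
Check for roots in Z/3Z: h(0) = 2; h(1) = 2; h(2) = 2.
No roots, so no linear factors.
Monic irreducibles of degree 2 over GF(3): α^2 + 1, α^2 + α + 2, α^2 + 2α + 2.
None of them divide h (all give nonzero remainder).
No irreducible factor of degree ≤ 2 exists, so h is irreducible over GF(3).

Yes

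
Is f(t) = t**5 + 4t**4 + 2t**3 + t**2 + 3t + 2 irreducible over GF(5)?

Yes

Check for roots in GF(5): f(0) = 2; f(1) = 3; f(2) = 4; f(3) = 1; f(4) = 1.
No roots, so no linear factors.
Degree-2 irreducible divisors: test the 10 monic irreducibles of degree 2 over GF(5).
None of them divide f (all give nonzero remainder).
No irreducible factor of degree ≤ 2 exists, so f is irreducible over GF(5).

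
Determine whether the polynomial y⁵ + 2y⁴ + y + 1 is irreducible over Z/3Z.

Write m(y) = y⁵ + 2y⁴ + y + 1.
Check for roots in Z/3Z: m(0) = 1; m(1) = 2; m(2) = 1.
No roots, so no linear factors.
Monic irreducibles of degree 2 over GF(3): y² + 1, y² + y + 2, y² + 2y + 2.
None of them divide m (all give nonzero remainder).
No irreducible factor of degree ≤ 2 exists, so m is irreducible over GF(3).

Yes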